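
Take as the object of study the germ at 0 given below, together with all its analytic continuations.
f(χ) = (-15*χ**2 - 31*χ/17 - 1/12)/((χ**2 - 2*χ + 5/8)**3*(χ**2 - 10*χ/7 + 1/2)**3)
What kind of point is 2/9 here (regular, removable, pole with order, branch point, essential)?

Denominator factors: χ**2 - 10*χ/7 + 1/2 = 263/1134 at χ = 2/9; χ**2 - 2*χ + 5/8 = 149/648 at χ = 2/9 — none vanishes.
So the germ continues analytically to 2/9.

The point is a regular point.


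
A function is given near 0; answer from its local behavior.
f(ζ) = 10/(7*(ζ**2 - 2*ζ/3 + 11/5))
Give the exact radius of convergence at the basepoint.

The radius of convergence is (1/5)*sqrt(55).

Denominator factor (ζ**2 - 2*ζ/3 + 11/5): discriminant -376/45, complex-conjugate roots (1/3) + ((1/15)*sqrt(470))*i and (1/3) - ((1/15)*sqrt(470))*i; poles of order 1, moduli (1/5)*sqrt(55) and (1/5)*sqrt(55).
The radius of convergence is the smallest modulus among the singular points: (1/5)*sqrt(55).


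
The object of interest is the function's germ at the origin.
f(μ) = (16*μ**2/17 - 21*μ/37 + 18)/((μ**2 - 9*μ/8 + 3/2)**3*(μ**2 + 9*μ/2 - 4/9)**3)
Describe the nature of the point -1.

The point is a regular point.

Denominator factors: μ**2 - 9*μ/8 + 3/2 = 29/8 at μ = -1; μ**2 + 9*μ/2 - 4/9 = -71/18 at μ = -1 — none vanishes.
So the germ continues analytically to -1.


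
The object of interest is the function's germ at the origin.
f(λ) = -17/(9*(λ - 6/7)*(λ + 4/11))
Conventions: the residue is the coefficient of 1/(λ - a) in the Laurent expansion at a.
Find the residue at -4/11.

At the order-1 pole -4/11 set g(λ) = (λ - (-4/11))*f(λ) = -17/(9*(λ - 6/7)).
Simple pole: residue = g(a) at a = -4/11, which is 1309/846.

The residue is 1309/846.


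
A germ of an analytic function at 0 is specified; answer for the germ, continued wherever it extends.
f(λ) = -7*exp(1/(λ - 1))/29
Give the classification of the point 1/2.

There is no denominator, hence no pole anywhere.
The essential point of exp(1/(λ - (1))) is 1, not 1/2.
So the germ continues analytically to 1/2.

The point is a regular point.


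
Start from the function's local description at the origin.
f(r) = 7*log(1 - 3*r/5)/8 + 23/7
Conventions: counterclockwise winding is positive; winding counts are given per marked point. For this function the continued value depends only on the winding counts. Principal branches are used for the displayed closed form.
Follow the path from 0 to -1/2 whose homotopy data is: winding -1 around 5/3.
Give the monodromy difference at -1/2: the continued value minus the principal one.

Continued minus principal equals -(7/4)*pi*i.

The rational part is single-valued and drops out of the difference; each branch term changes only by its own monodromy.
(7/8)*log(1 - r/(5/3)): each positive loop around 5/3 adds 2*pi*i to the log, so winding -1 contributes (7/8)*(-1)*2*pi*i = -(7/4)*pi*i.
Summing the contributions at r = -1/2 gives -(7/4)*pi*i.


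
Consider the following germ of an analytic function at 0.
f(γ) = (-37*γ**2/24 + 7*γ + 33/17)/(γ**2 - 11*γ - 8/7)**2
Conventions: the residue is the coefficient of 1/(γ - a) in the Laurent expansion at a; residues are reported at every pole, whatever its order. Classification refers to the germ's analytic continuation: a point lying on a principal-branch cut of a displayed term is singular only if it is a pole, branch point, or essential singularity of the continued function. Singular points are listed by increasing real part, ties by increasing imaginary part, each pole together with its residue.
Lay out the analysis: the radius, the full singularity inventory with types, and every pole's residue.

Denominator factor (γ**2 - 11*γ - 8/7)^2: discriminant 879/7, real irrational roots 11/2 + (1/14)*sqrt(6153) and 11/2 - (1/14)*sqrt(6153); poles of order 2, moduli 11/2 + (1/14)*sqrt(6153) and -11/2 + (1/14)*sqrt(6153).
The radius of convergence is the smallest modulus among the singular points: -11/2 + (1/14)*sqrt(6153).
The factor γ**2 - 11*γ - 8/7 splits as (γ - a)(γ - a') with a = 11/2 - (1/14)*sqrt(6153), a' = 11/2 + (1/14)*sqrt(6153). At the order-2 pole a set g(γ) = (γ - a)^2*f(γ) = [-37*γ**2/24 + 7*γ + 33/17] / (γ - a')^2.
Order-2 pole: residue = g'(a); g'(11/2 - (1/14)*sqrt(6153)) = (30133/39404691)*sqrt(6153), so the residue is (30133/39404691)*sqrt(6153).
The factor γ**2 - 11*γ - 8/7 splits as (γ - a)(γ - a') with a = 11/2 + (1/14)*sqrt(6153), a' = 11/2 - (1/14)*sqrt(6153). At the order-2 pole a set g(γ) = (γ - a)^2*f(γ) = [-37*γ**2/24 + 7*γ + 33/17] / (γ - a')^2.
Order-2 pole: residue = g'(a); g'(11/2 + (1/14)*sqrt(6153)) = -(30133/39404691)*sqrt(6153), so the residue is -(30133/39404691)*sqrt(6153).
List the singular points by increasing real part (a conjugate pair: the negative imaginary part first).

Radius of convergence at 0: -11/2 + (1/14)*sqrt(6153).
At 11/2 - (1/14)*sqrt(6153): a pole of order 2; residue (30133/39404691)*sqrt(6153).
At 11/2 + (1/14)*sqrt(6153): a pole of order 2; residue -(30133/39404691)*sqrt(6153).


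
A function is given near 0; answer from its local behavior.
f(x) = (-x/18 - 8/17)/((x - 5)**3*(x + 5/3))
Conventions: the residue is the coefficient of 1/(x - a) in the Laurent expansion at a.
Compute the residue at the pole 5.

The residue is -347/272000.

At the order-3 pole 5 set g(x) = (x - (5))^3*f(x) = (-x/18 - 8/17)/(x + 5/3).
Order-3 pole: residue = g''(a)/2; g''(5) = -347/136000, so the residue is -347/272000.


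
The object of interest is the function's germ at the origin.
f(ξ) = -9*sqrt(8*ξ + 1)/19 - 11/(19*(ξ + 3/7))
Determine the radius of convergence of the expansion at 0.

Denominator factor (ξ + 3/7): pole of order 1 at -3/7, modulus 3/7.
Branch term (-9/19)*sqrt(1 - ξ/(-1/8)): its argument vanishes at ξ = -1/8, a square-root branch point, modulus 1/8.
The radius of convergence is the smallest modulus among the singular points: 1/8.

The radius of convergence is 1/8.


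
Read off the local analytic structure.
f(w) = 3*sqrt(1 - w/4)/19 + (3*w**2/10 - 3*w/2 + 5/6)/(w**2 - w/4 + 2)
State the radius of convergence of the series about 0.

The radius of convergence is sqrt(2).

Denominator factor (w**2 - w/4 + 2): discriminant -127/16, complex-conjugate roots (1/8) + ((1/8)*sqrt(127))*i and (1/8) - ((1/8)*sqrt(127))*i; poles of order 1, moduli sqrt(2) and sqrt(2).
Branch term (3/19)*sqrt(1 - w/(4)): its argument vanishes at w = 4, a square-root branch point, modulus 4.
The radius of convergence is the smallest modulus among the singular points: sqrt(2).


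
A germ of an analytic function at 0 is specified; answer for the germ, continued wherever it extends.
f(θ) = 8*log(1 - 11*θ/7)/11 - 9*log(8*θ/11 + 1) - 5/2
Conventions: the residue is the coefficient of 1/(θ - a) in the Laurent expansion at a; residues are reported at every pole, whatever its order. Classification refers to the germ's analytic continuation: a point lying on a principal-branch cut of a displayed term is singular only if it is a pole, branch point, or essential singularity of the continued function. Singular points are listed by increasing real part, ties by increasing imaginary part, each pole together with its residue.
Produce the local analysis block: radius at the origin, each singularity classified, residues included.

Radius of convergence at 0: 7/11.
At -11/8: a logarithmic branch point.
At 7/11: a logarithmic branch point.

Branch term (8/11)*log(1 - θ/(7/11)): its argument vanishes at θ = 7/11, a logarithmic branch point, modulus 7/11.
Branch term (-9)*log(1 - θ/(-11/8)): its argument vanishes at θ = -11/8, a logarithmic branch point, modulus 11/8.
The radius of convergence is the smallest modulus among the singular points: 7/11.
List the singular points by increasing real part (a conjugate pair: the negative imaginary part first).


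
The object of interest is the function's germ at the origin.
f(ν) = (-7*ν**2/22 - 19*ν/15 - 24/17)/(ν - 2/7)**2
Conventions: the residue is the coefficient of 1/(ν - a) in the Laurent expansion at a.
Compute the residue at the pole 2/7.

At the order-2 pole 2/7 set g(ν) = (ν - (2/7))^2*f(ν) = -7*ν**2/22 - 19*ν/15 - 24/17.
Order-2 pole: residue = g'(a); g'(2/7) = -239/165, so the residue is -239/165.

The residue is -239/165.


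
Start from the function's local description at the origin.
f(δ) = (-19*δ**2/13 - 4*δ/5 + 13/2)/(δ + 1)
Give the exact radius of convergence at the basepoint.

The radius of convergence is 1.

Denominator factor (δ + 1): pole of order 1 at -1, modulus 1.
The radius of convergence is the smallest modulus among the singular points: 1.


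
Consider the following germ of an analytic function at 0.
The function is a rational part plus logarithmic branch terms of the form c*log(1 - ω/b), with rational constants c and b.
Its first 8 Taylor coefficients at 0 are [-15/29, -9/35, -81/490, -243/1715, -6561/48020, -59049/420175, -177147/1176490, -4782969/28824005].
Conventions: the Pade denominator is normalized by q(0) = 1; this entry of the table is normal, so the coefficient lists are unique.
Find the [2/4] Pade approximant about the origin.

Taylor coefficients needed (read off): a_0 = -15/29, a_1 = -9/35, a_2 = -81/490, a_3 = -243/1715, a_4 = -6561/48020, a_5 = -59049/420175, a_6 = -177147/1176490.
Write the denominator as Q(ω) = 1 + q1*ω + q2*ω^2 + q3*ω^3 + q4*ω^4. Requiring Q*f - P = O(ω^7) with deg P <= 2 kills the coefficients of ω^3..ω^6 in Q*f:
  ω^3: a_3 + q1*a_2 + q2*a_1 + q3*a_0 = 0, i.e. -243/1715 + (-81/490)*q1 + (-9/35)*q2 + (-15/29)*q3 = 0.
  ω^4: a_4 + q1*a_3 + q2*a_2 + q3*a_1 + q4*a_0 = 0, i.e. -6561/48020 + (-243/1715)*q1 + (-81/490)*q2 + (-9/35)*q3 + (-15/29)*q4 = 0.
  ω^5: a_5 + q1*a_4 + q2*a_3 + q3*a_2 + q4*a_1 = 0, i.e. -59049/420175 + (-6561/48020)*q1 + (-243/1715)*q2 + (-81/490)*q3 + (-9/35)*q4 = 0.
  ω^6: a_6 + q1*a_5 + q2*a_4 + q3*a_3 + q4*a_2 = 0, i.e. -177147/1176490 + (-59049/420175)*q1 + (-6561/48020)*q2 + (-243/1715)*q3 + (-81/490)*q4 = 0.
Solving this linear system: q1 = -15381/8414, q2 = 105921/117796, q3 = -28188/206143, q4 = 993627/57720040.
The numerator is Q*f truncated at degree 2: P0 = a_0 = -15/29; P1 = a_1 + q1*a_0 = 119979/174290; P2 = a_2 + q1*a_1 + q2*a_0 = -2738691/17080420.

The Pade approximant has numerator coefficients [-15/29, 119979/174290, -2738691/17080420]; denominator coefficients [1, -15381/8414, 105921/117796, -28188/206143, 993627/57720040].


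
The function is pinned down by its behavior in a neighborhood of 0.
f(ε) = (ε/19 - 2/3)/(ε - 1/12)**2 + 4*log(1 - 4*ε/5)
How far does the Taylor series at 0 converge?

The radius of convergence is 1/12.

Denominator factor (ε - 1/12)^2: pole of order 2 at 1/12, modulus 1/12.
Branch term (4)*log(1 - ε/(5/4)): its argument vanishes at ε = 5/4, a logarithmic branch point, modulus 5/4.
The radius of convergence is the smallest modulus among the singular points: 1/12.


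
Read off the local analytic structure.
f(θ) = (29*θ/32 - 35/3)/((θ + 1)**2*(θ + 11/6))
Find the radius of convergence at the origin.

The radius of convergence is 1.

Denominator factor (θ + 1)^2: pole of order 2 at -1, modulus 1.
Denominator factor (θ + 11/6): pole of order 1 at -11/6, modulus 11/6.
The radius of convergence is the smallest modulus among the singular points: 1.


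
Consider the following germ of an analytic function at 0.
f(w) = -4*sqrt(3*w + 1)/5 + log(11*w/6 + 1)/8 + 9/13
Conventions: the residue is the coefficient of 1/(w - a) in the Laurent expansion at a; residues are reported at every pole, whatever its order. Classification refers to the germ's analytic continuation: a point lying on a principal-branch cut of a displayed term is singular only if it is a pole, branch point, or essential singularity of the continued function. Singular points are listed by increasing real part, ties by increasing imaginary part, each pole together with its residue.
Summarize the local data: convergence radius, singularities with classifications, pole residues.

Radius of convergence at 0: 1/3.
At -6/11: a logarithmic branch point.
At -1/3: an algebraic (square-root) branch point.

Branch term (-4/5)*sqrt(1 - w/(-1/3)): its argument vanishes at w = -1/3, a square-root branch point, modulus 1/3.
Branch term (1/8)*log(1 - w/(-6/11)): its argument vanishes at w = -6/11, a logarithmic branch point, modulus 6/11.
The radius of convergence is the smallest modulus among the singular points: 1/3.
List the singular points by increasing real part (a conjugate pair: the negative imaginary part first).


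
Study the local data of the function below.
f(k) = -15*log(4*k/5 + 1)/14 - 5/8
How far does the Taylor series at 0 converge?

Branch term (-15/14)*log(1 - k/(-5/4)): its argument vanishes at k = -5/4, a logarithmic branch point, modulus 5/4.
The radius of convergence is the smallest modulus among the singular points: 5/4.

The radius of convergence is 5/4.


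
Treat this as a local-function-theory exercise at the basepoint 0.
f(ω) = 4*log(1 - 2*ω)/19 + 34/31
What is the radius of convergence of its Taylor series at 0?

Branch term (4/19)*log(1 - ω/(1/2)): its argument vanishes at ω = 1/2, a logarithmic branch point, modulus 1/2.
The radius of convergence is the smallest modulus among the singular points: 1/2.

The radius of convergence is 1/2.


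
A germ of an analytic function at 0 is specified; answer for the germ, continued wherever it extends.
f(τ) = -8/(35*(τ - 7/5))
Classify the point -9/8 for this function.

Denominator factors: τ - 7/5 = -101/40 at τ = -9/8 — none vanishes.
So the germ continues analytically to -9/8.

The point is a regular point.


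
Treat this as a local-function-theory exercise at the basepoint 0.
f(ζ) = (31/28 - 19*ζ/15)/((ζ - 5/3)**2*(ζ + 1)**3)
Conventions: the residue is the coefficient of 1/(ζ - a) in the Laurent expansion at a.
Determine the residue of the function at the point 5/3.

The residue is -4149/573440.

At the order-2 pole 5/3 set g(ζ) = (ζ - (5/3))^2*f(ζ) = (31/28 - 19*ζ/15)/(ζ + 1)**3.
Order-2 pole: residue = g'(a); g'(5/3) = -4149/573440, so the residue is -4149/573440.


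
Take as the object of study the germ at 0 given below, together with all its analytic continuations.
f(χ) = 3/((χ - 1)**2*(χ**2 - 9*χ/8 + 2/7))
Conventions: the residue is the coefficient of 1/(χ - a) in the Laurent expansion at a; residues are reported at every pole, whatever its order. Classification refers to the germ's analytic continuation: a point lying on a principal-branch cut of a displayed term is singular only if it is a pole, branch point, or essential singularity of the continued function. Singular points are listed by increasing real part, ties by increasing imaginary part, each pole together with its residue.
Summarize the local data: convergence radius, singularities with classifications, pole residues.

Denominator factor (χ - 1)^2: pole of order 2 at 1, modulus 1.
Denominator factor (χ**2 - 9*χ/8 + 2/7): discriminant 55/448, real irrational roots 9/16 + (1/112)*sqrt(385) and 9/16 - (1/112)*sqrt(385); poles of order 1, moduli 9/16 + (1/112)*sqrt(385) and 9/16 - (1/112)*sqrt(385).
The radius of convergence is the smallest modulus among the singular points: 9/16 - (1/112)*sqrt(385).
The factor χ**2 - 9*χ/8 + 2/7 splits as (χ - a)(χ - a') with a = 9/16 - (1/112)*sqrt(385), a' = 9/16 + (1/112)*sqrt(385). At the order-1 pole a set g(χ) = (χ - a)*f(χ) = [3/(χ - 1)**2] / (χ - a').
Simple pole: residue = g(a) at a = 9/16 - (1/112)*sqrt(385), which is 1372/27 - (5572/1485)*sqrt(385).
The factor χ**2 - 9*χ/8 + 2/7 splits as (χ - a)(χ - a') with a = 9/16 + (1/112)*sqrt(385), a' = 9/16 - (1/112)*sqrt(385). At the order-1 pole a set g(χ) = (χ - a)*f(χ) = [3/(χ - 1)**2] / (χ - a').
Simple pole: residue = g(a) at a = 9/16 + (1/112)*sqrt(385), which is 1372/27 + (5572/1485)*sqrt(385).
At the order-2 pole 1 set g(χ) = (χ - (1))^2*f(χ) = 3/(χ**2 - 9*χ/8 + 2/7).
Order-2 pole: residue = g'(a); g'(1) = -2744/27, so the residue is -2744/27.
List the singular points by increasing real part (a conjugate pair: the negative imaginary part first).

Radius of convergence at 0: 9/16 - (1/112)*sqrt(385).
At 9/16 - (1/112)*sqrt(385): a pole of order 1; residue 1372/27 - (5572/1485)*sqrt(385).
At 9/16 + (1/112)*sqrt(385): a pole of order 1; residue 1372/27 + (5572/1485)*sqrt(385).
At 1: a pole of order 2; residue -2744/27.


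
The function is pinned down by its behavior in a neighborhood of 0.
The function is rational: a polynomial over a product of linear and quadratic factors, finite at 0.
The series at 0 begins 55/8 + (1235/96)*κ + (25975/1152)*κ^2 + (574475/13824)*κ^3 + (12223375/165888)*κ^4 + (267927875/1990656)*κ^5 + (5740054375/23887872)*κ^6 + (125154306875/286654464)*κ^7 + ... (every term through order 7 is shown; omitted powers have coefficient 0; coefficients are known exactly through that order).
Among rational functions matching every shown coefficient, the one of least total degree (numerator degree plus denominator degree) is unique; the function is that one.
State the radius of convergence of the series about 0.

No rational of total degree below 3 reproduces all 8 coefficients; solving the [1/2] Pade equations on them gives f(κ) = (-4*κ - 11/4)/(κ**2 + κ/6 - 2/5), whose expansion matches every shown term.
Denominator factor (κ**2 + κ/6 - 2/5): discriminant 293/180, real irrational roots -1/12 + (1/60)*sqrt(1465) and -1/12 - (1/60)*sqrt(1465); poles of order 1, moduli -1/12 + (1/60)*sqrt(1465) and 1/12 + (1/60)*sqrt(1465).
The radius of convergence is the smallest modulus among the singular points: -1/12 + (1/60)*sqrt(1465).

The radius of convergence is -1/12 + (1/60)*sqrt(1465).


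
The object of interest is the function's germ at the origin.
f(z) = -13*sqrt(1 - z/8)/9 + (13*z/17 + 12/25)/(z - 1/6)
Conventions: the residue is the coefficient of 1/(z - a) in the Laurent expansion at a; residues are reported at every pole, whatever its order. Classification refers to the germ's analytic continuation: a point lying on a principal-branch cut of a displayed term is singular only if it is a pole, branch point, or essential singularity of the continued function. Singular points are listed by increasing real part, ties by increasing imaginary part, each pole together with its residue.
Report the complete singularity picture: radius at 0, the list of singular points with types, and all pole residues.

Radius of convergence at 0: 1/6.
At 1/6: a pole of order 1; residue 1549/2550.
At 8: an algebraic (square-root) branch point.

Denominator factor (z - 1/6): pole of order 1 at 1/6, modulus 1/6.
Branch term (-13/9)*sqrt(1 - z/(8)): its argument vanishes at z = 8, a square-root branch point, modulus 8.
The radius of convergence is the smallest modulus among the singular points: 1/6.
The branch term is analytic at 1/6 and contributes nothing to the residue; only the rational part matters.
At the order-1 pole 1/6 set g(z) = (z - (1/6))*(rational part) = 13*z/17 + 12/25.
Simple pole: residue = g(a) at a = 1/6, which is 1549/2550.
List the singular points by increasing real part (a conjugate pair: the negative imaginary part first).


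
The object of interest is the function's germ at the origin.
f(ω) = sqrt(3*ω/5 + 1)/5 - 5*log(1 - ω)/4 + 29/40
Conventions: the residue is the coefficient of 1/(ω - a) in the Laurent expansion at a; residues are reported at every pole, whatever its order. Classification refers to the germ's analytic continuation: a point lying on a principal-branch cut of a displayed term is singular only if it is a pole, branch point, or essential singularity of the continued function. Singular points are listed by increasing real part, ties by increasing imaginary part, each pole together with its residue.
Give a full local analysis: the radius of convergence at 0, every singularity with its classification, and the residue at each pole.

Radius of convergence at 0: 1.
At -5/3: an algebraic (square-root) branch point.
At 1: a logarithmic branch point.

Branch term (1/5)*sqrt(1 - ω/(-5/3)): its argument vanishes at ω = -5/3, a square-root branch point, modulus 5/3.
Branch term (-5/4)*log(1 - ω/(1)): its argument vanishes at ω = 1, a logarithmic branch point, modulus 1.
The radius of convergence is the smallest modulus among the singular points: 1.
List the singular points by increasing real part (a conjugate pair: the negative imaginary part first).


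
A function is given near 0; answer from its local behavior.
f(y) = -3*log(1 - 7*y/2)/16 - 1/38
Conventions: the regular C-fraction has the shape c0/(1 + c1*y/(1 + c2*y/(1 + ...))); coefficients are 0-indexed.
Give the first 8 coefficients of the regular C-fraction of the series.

Taylor coefficients (expand at 0): a_0 = -1/38, a_1 = 21/32, a_2 = 147/128, a_3 = 343/128, a_4 = 7203/1024, a_5 = 50421/2560, a_6 = 117649/2048, a_7 = 352947/2048.
c0 = a_0 = -1/38. Peel one level at a time: if S = 1 + c*y/S' with S'(0) = 1, then c is the y-coefficient of S and S' = c*y/(S - 1).
S_1 = c0/f = 1 + (399/16)*y + (170373/256)*y^2 + ...; c1 = 399/16.
S_2 = c1*y/(S_1 - 1) = 1 + (-427/16)*y + (-49/48)*y^2 + ...; c2 = -427/16.
S_3 = c2*y/(S_2 - 1) = 1 + (-7/183)*y + (-8771/133956)*y^2 + ...; c3 = -7/183.
S_4 = c3*y/(S_3 - 1) = 1 + (-1253/732)*y + (-49/60)*y^2 + ...; c4 = -1253/732.
S_5 = c4*y/(S_4 - 1) = 1 + (-427/895)*y + (-1945839/3204100)*y^2 + ...; c5 = -427/895.
S_6 = c5*y/(S_5 - 1) = 1 + (-4557/3580)*y + (-63/80)*y^2 + ...; c6 = -4557/3580.
S_7 = c6*y/(S_6 - 1) = 1 + (-537/868)*y + ...; c7 = -537/868.

The regular C-fraction coefficients are [-1/38, 399/16, -427/16, -7/183, -1253/732, -427/895, -4557/3580, -537/868].


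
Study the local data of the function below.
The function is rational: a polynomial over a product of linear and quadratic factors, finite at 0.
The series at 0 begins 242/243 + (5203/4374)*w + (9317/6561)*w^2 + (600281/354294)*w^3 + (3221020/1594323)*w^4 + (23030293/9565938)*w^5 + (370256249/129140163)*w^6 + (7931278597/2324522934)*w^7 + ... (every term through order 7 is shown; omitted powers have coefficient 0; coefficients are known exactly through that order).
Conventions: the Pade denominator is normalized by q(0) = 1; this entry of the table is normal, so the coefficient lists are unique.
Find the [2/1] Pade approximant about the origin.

Taylor coefficients needed (read off): a_0 = 242/243, a_1 = 5203/4374, a_2 = 9317/6561, a_3 = 600281/354294.
Write the denominator as Q(w) = 1 + q1*w. Requiring Q*f - P = O(w^4) with deg P <= 2 kills the coefficients of w^3..w^3 in Q*f:
  w^3: a_3 + q1*a_2 = 0, i.e. 600281/354294 + (9317/6561)*q1 = 0.
Solving this linear system: q1 = -451/378.
The numerator is Q*f truncated at degree 2: P0 = a_0 = 242/243; P1 = a_1 + q1*a_0 = 121/91854; P2 = a_2 + q1*a_1 = 1331/1653372.

The Pade approximant has numerator coefficients [242/243, 121/91854, 1331/1653372]; denominator coefficients [1, -451/378].


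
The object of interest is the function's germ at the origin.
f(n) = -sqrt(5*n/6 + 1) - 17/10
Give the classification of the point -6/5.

The point is an algebraic (square-root) branch point.

The term (-1)*sqrt(1 - n/(-6/5)) has argument 1 - -6/5/(-6/5) = 0 at -6/5: a square-root (algebraic, two-sheeted) branch point; the remaining terms are analytic or single-valued there.


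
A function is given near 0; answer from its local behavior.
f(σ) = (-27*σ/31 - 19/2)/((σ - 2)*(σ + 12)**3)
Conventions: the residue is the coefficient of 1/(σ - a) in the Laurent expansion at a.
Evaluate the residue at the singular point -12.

At the order-3 pole -12 set g(σ) = (σ - (-12))^3*f(σ) = (-27*σ/31 - 19/2)/(σ - 2).
Order-3 pole: residue = g''(a)/2; g''(-12) = 697/85064, so the residue is 697/170128.

The residue is 697/170128.


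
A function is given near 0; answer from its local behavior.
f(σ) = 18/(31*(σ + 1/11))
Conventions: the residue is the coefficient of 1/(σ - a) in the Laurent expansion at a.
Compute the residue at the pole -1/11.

The residue is 18/31.

At the order-1 pole -1/11 set g(σ) = (σ - (-1/11))*f(σ) = 18/31.
Simple pole: residue = g(a) at a = -1/11, which is 18/31.


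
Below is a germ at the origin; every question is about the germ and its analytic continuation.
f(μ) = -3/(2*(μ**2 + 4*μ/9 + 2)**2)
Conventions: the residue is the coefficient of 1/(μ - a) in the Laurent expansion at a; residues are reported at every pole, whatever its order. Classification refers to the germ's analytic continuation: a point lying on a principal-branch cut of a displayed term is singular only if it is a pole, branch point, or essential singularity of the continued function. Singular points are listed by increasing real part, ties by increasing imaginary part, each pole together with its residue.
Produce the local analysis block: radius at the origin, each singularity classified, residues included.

Radius of convergence at 0: sqrt(2).
At (-2/9) - ((1/9)*sqrt(158))*i: a pole of order 2; residue -((2187/199712)*sqrt(158))*i.
At (-2/9) + ((1/9)*sqrt(158))*i: a pole of order 2; residue ((2187/199712)*sqrt(158))*i.

Denominator factor (μ**2 + 4*μ/9 + 2)^2: discriminant -632/81, complex-conjugate roots (-2/9) + ((1/9)*sqrt(158))*i and (-2/9) - ((1/9)*sqrt(158))*i; poles of order 2, moduli sqrt(2) and sqrt(2).
The radius of convergence is the smallest modulus among the singular points: sqrt(2).
The factor μ**2 + 4*μ/9 + 2 splits as (μ - a)(μ - a') with a = (-2/9) - ((1/9)*sqrt(158))*i, a' = (-2/9) + ((1/9)*sqrt(158))*i. At the order-2 pole a set g(μ) = (μ - a)^2*f(μ) = [-3/2] / (μ - a')^2.
Order-2 pole: residue = g'(a); g'((-2/9) - ((1/9)*sqrt(158))*i) = -((2187/199712)*sqrt(158))*i, so the residue is -((2187/199712)*sqrt(158))*i.
The factor μ**2 + 4*μ/9 + 2 splits as (μ - a)(μ - a') with a = (-2/9) + ((1/9)*sqrt(158))*i, a' = (-2/9) - ((1/9)*sqrt(158))*i. At the order-2 pole a set g(μ) = (μ - a)^2*f(μ) = [-3/2] / (μ - a')^2.
Order-2 pole: residue = g'(a); g'((-2/9) + ((1/9)*sqrt(158))*i) = ((2187/199712)*sqrt(158))*i, so the residue is ((2187/199712)*sqrt(158))*i.
List the singular points by increasing real part (a conjugate pair: the negative imaginary part first).


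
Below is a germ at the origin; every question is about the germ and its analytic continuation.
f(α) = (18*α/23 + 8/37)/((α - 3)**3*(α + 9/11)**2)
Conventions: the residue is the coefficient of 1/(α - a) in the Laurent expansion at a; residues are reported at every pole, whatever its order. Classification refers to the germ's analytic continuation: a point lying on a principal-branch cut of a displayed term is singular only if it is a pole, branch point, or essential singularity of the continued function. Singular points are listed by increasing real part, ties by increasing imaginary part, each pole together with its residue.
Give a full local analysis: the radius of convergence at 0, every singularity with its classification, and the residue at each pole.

Radius of convergence at 0: 9/11.
At -9/11: a pole of order 2; residue -3563087/441342216.
At 3: a pole of order 3; residue 3563087/441342216.

Denominator factor (α + 9/11)^2: pole of order 2 at -9/11, modulus 9/11.
Denominator factor (α - 3)^3: pole of order 3 at 3, modulus 3.
The radius of convergence is the smallest modulus among the singular points: 9/11.
At the order-2 pole -9/11 set g(α) = (α - (-9/11))^2*f(α) = (18*α/23 + 8/37)/(α - 3)**3.
Order-2 pole: residue = g'(a); g'(-9/11) = -3563087/441342216, so the residue is -3563087/441342216.
At the order-3 pole 3 set g(α) = (α - (3))^3*f(α) = (18*α/23 + 8/37)/(α + 9/11)**2.
Order-3 pole: residue = g''(a)/2; g''(3) = 3563087/220671108, so the residue is 3563087/441342216.
List the singular points by increasing real part (a conjugate pair: the negative imaginary part first).


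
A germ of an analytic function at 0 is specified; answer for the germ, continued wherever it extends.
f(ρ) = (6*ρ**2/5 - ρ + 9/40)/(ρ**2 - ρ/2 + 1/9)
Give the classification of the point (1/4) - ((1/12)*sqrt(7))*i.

The denominator factor ρ**2 - ρ/2 + 1/9 vanishes at (1/4) - ((1/12)*sqrt(7))*i and appears to the power 1; the numerator there equals (-1/120) + ((1/30)*sqrt(7))*i, nonzero, and no other factor vanishes.
Hence a pole whose order is the multiplicity, 1.

The point is a pole of order 1.


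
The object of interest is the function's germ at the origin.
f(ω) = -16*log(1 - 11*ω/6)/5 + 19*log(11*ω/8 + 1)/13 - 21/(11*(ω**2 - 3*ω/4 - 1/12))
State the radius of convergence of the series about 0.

The radius of convergence is -3/8 + (1/24)*sqrt(129).

Denominator factor (ω**2 - 3*ω/4 - 1/12): discriminant 43/48, real irrational roots 3/8 + (1/24)*sqrt(129) and 3/8 - (1/24)*sqrt(129); poles of order 1, moduli 3/8 + (1/24)*sqrt(129) and -3/8 + (1/24)*sqrt(129).
Branch term (-16/5)*log(1 - ω/(6/11)): its argument vanishes at ω = 6/11, a logarithmic branch point, modulus 6/11.
Branch term (19/13)*log(1 - ω/(-8/11)): its argument vanishes at ω = -8/11, a logarithmic branch point, modulus 8/11.
The radius of convergence is the smallest modulus among the singular points: -3/8 + (1/24)*sqrt(129).


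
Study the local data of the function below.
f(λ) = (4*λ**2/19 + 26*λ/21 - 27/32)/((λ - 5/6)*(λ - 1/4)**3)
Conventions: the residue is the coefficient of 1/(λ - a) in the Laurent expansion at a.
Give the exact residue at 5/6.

The residue is 76806/45619.

At the order-1 pole 5/6 set g(λ) = (λ - (5/6))*f(λ) = (4*λ**2/19 + 26*λ/21 - 27/32)/(λ - 1/4)**3.
Simple pole: residue = g(a) at a = 5/6, which is 76806/45619.


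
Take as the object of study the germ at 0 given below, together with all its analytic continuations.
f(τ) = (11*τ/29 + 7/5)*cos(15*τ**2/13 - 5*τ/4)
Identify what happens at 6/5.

There is no denominator, hence no pole anywhere.
The factor cos(15*τ**2/13 - 5*τ/4) is entire.
So the germ continues analytically to 6/5.

The point is a regular point.


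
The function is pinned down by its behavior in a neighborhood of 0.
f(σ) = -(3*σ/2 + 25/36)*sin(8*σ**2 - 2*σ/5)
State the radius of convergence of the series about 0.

The radius of convergence is infinite.

The factor -sin(8*σ**2 - 2*σ/5) is entire and contributes no finite singular point.
The polynomial part has no poles.
No finite singular points: the Taylor series at 0 converges everywhere.


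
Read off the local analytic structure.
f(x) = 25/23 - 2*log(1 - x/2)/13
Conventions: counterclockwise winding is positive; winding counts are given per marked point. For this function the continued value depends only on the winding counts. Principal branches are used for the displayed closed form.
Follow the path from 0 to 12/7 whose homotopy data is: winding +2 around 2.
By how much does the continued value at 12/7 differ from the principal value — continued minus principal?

The rational part is single-valued and drops out of the difference; each branch term changes only by its own monodromy.
(-2/13)*log(1 - x/(2)): each positive loop around 2 adds 2*pi*i to the log, so winding +2 contributes (-2/13)*(2)*2*pi*i = -(8/13)*pi*i.
Summing the contributions at x = 12/7 gives -(8/13)*pi*i.

Continued minus principal equals -(8/13)*pi*i.


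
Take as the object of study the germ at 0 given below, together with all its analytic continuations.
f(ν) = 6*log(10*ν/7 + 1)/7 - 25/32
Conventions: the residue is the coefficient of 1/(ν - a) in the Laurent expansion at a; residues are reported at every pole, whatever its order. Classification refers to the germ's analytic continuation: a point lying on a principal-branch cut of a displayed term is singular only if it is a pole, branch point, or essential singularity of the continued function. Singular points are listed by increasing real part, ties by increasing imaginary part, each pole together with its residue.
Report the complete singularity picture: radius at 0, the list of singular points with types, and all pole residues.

Branch term (6/7)*log(1 - ν/(-7/10)): its argument vanishes at ν = -7/10, a logarithmic branch point, modulus 7/10.
The radius of convergence is the smallest modulus among the singular points: 7/10.

Radius of convergence at 0: 7/10.
At -7/10: a logarithmic branch point.


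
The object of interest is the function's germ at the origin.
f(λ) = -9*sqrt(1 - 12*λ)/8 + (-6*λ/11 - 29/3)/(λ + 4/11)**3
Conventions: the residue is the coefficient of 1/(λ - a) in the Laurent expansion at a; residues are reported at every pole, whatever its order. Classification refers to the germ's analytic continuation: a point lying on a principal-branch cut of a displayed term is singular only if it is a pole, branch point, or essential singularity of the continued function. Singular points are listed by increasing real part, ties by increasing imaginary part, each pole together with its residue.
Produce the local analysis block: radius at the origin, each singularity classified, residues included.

Denominator factor (λ + 4/11)^3: pole of order 3 at -4/11, modulus 4/11.
Branch term (-9/8)*sqrt(1 - λ/(1/12)): its argument vanishes at λ = 1/12, a square-root branch point, modulus 1/12.
The radius of convergence is the smallest modulus among the singular points: 1/12.
The branch term is analytic at -4/11 and contributes nothing to the residue; only the rational part matters.
At the order-3 pole -4/11 set g(λ) = (λ - (-4/11))^3*(rational part) = -6*λ/11 - 29/3.
Order-3 pole: residue = g''(a)/2; g''(-4/11) = 0, so the residue is 0.
List the singular points by increasing real part (a conjugate pair: the negative imaginary part first).

Radius of convergence at 0: 1/12.
At -4/11: a pole of order 3; residue 0.
At 1/12: an algebraic (square-root) branch point.


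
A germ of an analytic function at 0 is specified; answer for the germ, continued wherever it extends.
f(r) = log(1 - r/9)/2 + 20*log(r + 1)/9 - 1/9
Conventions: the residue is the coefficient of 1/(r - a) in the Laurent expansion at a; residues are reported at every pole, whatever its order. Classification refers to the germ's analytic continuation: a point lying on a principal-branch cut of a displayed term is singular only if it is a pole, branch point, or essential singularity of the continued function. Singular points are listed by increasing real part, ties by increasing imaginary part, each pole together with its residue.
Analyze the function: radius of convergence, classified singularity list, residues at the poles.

Radius of convergence at 0: 1.
At -1: a logarithmic branch point.
At 9: a logarithmic branch point.

Branch term (20/9)*log(1 - r/(-1)): its argument vanishes at r = -1, a logarithmic branch point, modulus 1.
Branch term (1/2)*log(1 - r/(9)): its argument vanishes at r = 9, a logarithmic branch point, modulus 9.
The radius of convergence is the smallest modulus among the singular points: 1.
List the singular points by increasing real part (a conjugate pair: the negative imaginary part first).


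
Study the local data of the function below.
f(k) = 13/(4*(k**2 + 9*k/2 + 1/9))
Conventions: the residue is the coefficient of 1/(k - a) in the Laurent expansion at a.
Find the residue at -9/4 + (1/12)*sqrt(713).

The factor k**2 + 9*k/2 + 1/9 splits as (k - a)(k - a') with a = -9/4 + (1/12)*sqrt(713), a' = -9/4 - (1/12)*sqrt(713). At the order-1 pole a set g(k) = (k - a)*f(k) = [13/4] / (k - a').
Simple pole: residue = g(a) at a = -9/4 + (1/12)*sqrt(713), which is (39/1426)*sqrt(713).

The residue is (39/1426)*sqrt(713).


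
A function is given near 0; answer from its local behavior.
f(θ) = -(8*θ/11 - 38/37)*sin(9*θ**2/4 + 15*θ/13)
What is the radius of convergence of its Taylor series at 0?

The radius of convergence is infinite.

The factor -sin(9*θ**2/4 + 15*θ/13) is entire and contributes no finite singular point.
The polynomial part has no poles.
No finite singular points: the Taylor series at 0 converges everywhere.


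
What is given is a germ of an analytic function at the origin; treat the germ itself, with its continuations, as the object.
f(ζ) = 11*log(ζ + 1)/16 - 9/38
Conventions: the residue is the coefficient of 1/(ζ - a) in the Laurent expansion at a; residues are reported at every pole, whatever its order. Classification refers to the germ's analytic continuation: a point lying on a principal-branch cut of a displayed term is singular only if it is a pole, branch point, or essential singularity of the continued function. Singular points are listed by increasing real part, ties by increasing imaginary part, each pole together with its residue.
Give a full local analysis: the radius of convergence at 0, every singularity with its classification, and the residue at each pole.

Branch term (11/16)*log(1 - ζ/(-1)): its argument vanishes at ζ = -1, a logarithmic branch point, modulus 1.
The radius of convergence is the smallest modulus among the singular points: 1.

Radius of convergence at 0: 1.
At -1: a logarithmic branch point.


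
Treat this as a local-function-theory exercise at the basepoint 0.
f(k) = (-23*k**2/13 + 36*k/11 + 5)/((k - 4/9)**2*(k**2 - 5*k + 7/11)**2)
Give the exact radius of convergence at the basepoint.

The radius of convergence is 5/2 - (1/22)*sqrt(2717).

Denominator factor (k**2 - 5*k + 7/11)^2: discriminant 247/11, real irrational roots 5/2 + (1/22)*sqrt(2717) and 5/2 - (1/22)*sqrt(2717); poles of order 2, moduli 5/2 + (1/22)*sqrt(2717) and 5/2 - (1/22)*sqrt(2717).
Denominator factor (k - 4/9)^2: pole of order 2 at 4/9, modulus 4/9.
The radius of convergence is the smallest modulus among the singular points: 5/2 - (1/22)*sqrt(2717).


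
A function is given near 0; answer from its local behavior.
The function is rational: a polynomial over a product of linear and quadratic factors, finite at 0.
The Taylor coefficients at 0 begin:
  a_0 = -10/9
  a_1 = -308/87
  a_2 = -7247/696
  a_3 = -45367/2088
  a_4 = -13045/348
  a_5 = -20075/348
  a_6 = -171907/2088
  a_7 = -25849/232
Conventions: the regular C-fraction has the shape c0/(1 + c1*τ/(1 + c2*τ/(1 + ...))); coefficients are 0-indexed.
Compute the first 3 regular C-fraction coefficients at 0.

The regular C-fraction coefficients are [-10/9, -462/145, 87553/357280].

Taylor coefficients (read off): a_0 = -10/9, a_1 = -308/87, a_2 = -7247/696.
c0 = a_0 = -10/9. Peel one level at a time: if S = 1 + c*τ/S' with S'(0) = 1, then c is the τ-coefficient of S and S' = c*τ/(S - 1).
S_1 = c0/f = 1 + (-462/145)*τ + (262659/336400)*τ^2 + ...; c1 = -462/145.
S_2 = c1*τ/(S_1 - 1) = 1 + (87553/357280)*τ + ...; c2 = 87553/357280.


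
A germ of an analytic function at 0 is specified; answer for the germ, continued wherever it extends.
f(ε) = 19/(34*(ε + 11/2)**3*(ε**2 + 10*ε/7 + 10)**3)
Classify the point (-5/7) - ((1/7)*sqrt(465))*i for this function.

The denominator factor ε**2 + 10*ε/7 + 10 vanishes at (-5/7) - ((1/7)*sqrt(465))*i and appears to the power 3; the numerator there equals 19/34, nonzero, and no other factor vanishes.
Hence a pole whose order is the multiplicity, 3.

The point is a pole of order 3.


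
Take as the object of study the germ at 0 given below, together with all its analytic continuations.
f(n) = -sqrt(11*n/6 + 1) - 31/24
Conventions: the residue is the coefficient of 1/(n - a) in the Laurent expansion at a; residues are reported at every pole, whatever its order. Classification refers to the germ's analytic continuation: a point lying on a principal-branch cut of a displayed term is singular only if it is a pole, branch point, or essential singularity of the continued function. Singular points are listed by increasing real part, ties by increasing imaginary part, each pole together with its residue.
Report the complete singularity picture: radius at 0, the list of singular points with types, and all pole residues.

Radius of convergence at 0: 6/11.
At -6/11: an algebraic (square-root) branch point.

Branch term (-1)*sqrt(1 - n/(-6/11)): its argument vanishes at n = -6/11, a square-root branch point, modulus 6/11.
The radius of convergence is the smallest modulus among the singular points: 6/11.


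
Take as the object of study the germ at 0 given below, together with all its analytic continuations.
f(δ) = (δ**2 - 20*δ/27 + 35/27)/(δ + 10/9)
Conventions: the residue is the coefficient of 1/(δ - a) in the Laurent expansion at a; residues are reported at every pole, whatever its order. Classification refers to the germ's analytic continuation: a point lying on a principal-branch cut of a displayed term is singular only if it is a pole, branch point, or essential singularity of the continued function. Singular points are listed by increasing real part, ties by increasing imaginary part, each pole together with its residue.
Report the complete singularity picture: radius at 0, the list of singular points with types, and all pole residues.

Radius of convergence at 0: 10/9.
At -10/9: a pole of order 1; residue 815/243.

Denominator factor (δ + 10/9): pole of order 1 at -10/9, modulus 10/9.
The radius of convergence is the smallest modulus among the singular points: 10/9.
At the order-1 pole -10/9 set g(δ) = (δ - (-10/9))*f(δ) = δ**2 - 20*δ/27 + 35/27.
Simple pole: residue = g(a) at a = -10/9, which is 815/243.
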